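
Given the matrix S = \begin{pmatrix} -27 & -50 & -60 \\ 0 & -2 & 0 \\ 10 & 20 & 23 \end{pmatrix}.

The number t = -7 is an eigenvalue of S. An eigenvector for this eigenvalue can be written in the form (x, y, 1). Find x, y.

We need (S + 7I)v = 0.
S + 7I = [[-20, -50, -60], [0, 5, 0], [10, 20, 30]].
Row 1: (-20)·x + (-50)·y + (-60)·1 = 0
Row 2: (0)·x + (5)·y + (0)·1 = 0
Row 3: (10)·x + (20)·y + (30)·1 = 0
Solving gives x = -3, y = 0.
Check: S·(-3, 0, 1) = (21, 0, -7) = -7·(-3, 0, 1).

-3, 0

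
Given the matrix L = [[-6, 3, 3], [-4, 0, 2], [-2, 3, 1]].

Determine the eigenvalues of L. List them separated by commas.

Compute the characteristic polynomial p(r) = det(rI - L).
Expanding the 3×3 determinant: p(r) = r^3 + 5r^2 + 6r.
Try r = 0: p(0) = 0, so 0 is a root.
Factor out r: p(r) = r·(r^2 + 5r + 6).
The quadratic factors as (r + 3)·(r + 2).
Eigenvalues: -3, -2, 0.

-3, -2, 0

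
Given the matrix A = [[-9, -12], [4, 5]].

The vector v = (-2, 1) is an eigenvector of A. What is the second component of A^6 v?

729

First find the eigenvalue: Av = (6, -3) = -3·(-2, 1), so λ = -3.
Then A^6 v = λ^6·v = (-3)^6·(-2, 1) = 729·(-2, 1) = (-1458, 729).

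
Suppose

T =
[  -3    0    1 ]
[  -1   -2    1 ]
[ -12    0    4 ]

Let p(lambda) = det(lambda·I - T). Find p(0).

0

p(0) = det(0·I − T) = det(−T) = (−1)^3·det(T).
det(T) = 0, so p(0) = 0.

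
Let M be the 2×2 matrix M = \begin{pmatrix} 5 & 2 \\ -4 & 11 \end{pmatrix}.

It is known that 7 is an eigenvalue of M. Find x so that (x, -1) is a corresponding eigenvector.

-1

We need (M - 7I)v = 0.
M - 7I = [[-2, 2], [-4, 4]].
Row 1: (-2)·x + (2)·-1 = 0
Row 2: (-4)·x + (4)·-1 = 0
Solving gives x = -1.
Check: M·(-1, -1) = (-7, -7) = 7·(-1, -1).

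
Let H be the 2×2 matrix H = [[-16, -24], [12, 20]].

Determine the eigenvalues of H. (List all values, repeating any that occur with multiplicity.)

-4, 8

det(H - lambda·I) = (-16 - lambda)(20 - lambda) - (-24)·(12) = lambda^2 - 4·lambda - 32.
This factors as (lambda + 4)·(lambda - 8) = 0.
Eigenvalues: -4, 8.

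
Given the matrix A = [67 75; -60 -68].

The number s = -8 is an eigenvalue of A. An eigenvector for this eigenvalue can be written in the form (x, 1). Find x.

We need (A + 8I)v = 0.
A + 8I = [[75, 75], [-60, -60]].
Row 1: (75)·x + (75)·1 = 0
Row 2: (-60)·x + (-60)·1 = 0
Solving gives x = -1.
Check: A·(-1, 1) = (8, -8) = -8·(-1, 1).

-1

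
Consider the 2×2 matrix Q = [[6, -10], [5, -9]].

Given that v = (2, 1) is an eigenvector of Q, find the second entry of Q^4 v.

First find the eigenvalue: Qv = (2, 1) = 1·(2, 1), so λ = 1.
Then Q^4 v = λ^4·v = 1^4·(2, 1) = 1·(2, 1) = (2, 1).

1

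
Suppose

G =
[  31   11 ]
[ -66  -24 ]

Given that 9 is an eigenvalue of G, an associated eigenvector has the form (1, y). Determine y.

-2

We need (G - 9I)v = 0.
G - 9I = [[22, 11], [-66, -33]].
Row 1: (22)·1 + (11)·y = 0
Row 2: (-66)·1 + (-33)·y = 0
Solving gives y = -2.
Check: G·(1, -2) = (9, -18) = 9·(1, -2).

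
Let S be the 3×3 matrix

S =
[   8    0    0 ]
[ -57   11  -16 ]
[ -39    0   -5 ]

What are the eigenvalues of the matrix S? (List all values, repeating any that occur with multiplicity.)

Set up det(λI - S) = 0.
Expanding the 3×3 determinant: p(λ) = λ^3 - 14λ^2 - 7λ + 440.
Rational-root test: λ = -5 gives p(-5) = 0.
Factor out (λ + 5): p(λ) = (λ + 5)·(λ^2 - 19λ + 88).
The quadratic factors as (λ - 8)·(λ - 11).
Eigenvalues: -5, 8, 11.

-5, 8, 11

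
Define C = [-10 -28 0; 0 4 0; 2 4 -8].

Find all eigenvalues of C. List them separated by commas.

-10, -8, 4

The characteristic polynomial is p(λ) = det(λI - C).
Expanding along the first row, p(λ) = λ^3 + 14λ^2 + 8λ - 320.
Try λ = -8: p(-8) = 0, so -8 is a root.
Factor out (λ + 8): p(λ) = (λ + 8)·(λ^2 + 6λ - 40).
The quadratic factors as (λ + 10)·(λ - 4).
Eigenvalues: -10, -8, 4.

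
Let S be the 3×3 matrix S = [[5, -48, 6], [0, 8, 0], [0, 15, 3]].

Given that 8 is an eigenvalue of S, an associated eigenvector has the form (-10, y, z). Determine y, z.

1, 3

We need (S - 8I)v = 0.
S - 8I = [[-3, -48, 6], [0, 0, 0], [0, 15, -5]].
Row 1: (-3)·-10 + (-48)·y + (6)·z = 0
Row 2: (0)·-10 + (0)·y + (0)·z = 0
Row 3: (0)·-10 + (15)·y + (-5)·z = 0
Solving gives y = 1, z = 3.
Check: S·(-10, 1, 3) = (-80, 8, 24) = 8·(-10, 1, 3).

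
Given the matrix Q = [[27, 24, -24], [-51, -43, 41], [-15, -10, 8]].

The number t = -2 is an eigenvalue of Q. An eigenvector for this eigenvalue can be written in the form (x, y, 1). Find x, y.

0, 1

We need (Q + 2I)v = 0.
Q + 2I = [[29, 24, -24], [-51, -41, 41], [-15, -10, 10]].
Row 1: (29)·x + (24)·y + (-24)·1 = 0
Row 2: (-51)·x + (-41)·y + (41)·1 = 0
Row 3: (-15)·x + (-10)·y + (10)·1 = 0
Solving gives x = 0, y = 1.
Check: Q·(0, 1, 1) = (0, -2, -2) = -2·(0, 1, 1).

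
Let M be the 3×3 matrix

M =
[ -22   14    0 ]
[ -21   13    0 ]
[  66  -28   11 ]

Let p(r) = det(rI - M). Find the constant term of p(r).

p(r) = r^3 - 2r^2 - 91r - 88.
The constant term is -88.

-88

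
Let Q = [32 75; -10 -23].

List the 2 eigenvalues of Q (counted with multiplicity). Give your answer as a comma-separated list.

det(Q - λI) = (32 - λ)(-23 - λ) - (75)·(-10) = λ^2 - 9λ + 14.
This factors as (λ - 2)·(λ - 7) = 0.
Eigenvalues: 2, 7.

2, 7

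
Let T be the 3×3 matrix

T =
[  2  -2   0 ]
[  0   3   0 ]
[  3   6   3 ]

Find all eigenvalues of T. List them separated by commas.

The characteristic polynomial is p(μ) = det(μI - T).
Cofactor expansion gives p(μ) = μ^3 - 8μ^2 + 21μ - 18.
Rational-root test: μ = 3 gives p(3) = 0.
Factor out (μ - 3): p(μ) = (μ - 3)·(μ^2 - 5μ + 6).
The quadratic factors as (μ - 2)·(μ - 3).
Eigenvalues: 2, 3, 3.

2, 3, 3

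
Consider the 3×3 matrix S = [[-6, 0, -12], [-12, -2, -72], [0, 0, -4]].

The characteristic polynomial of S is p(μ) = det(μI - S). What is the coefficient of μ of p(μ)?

p(μ) = μ^3 + 12μ^2 + 44μ + 48.
The coefficient of μ is 44.

44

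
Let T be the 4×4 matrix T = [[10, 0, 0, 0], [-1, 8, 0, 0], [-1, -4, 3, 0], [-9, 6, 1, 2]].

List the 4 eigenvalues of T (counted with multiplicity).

T is lower triangular, so its eigenvalues are the diagonal entries.
Diagonal: 10, 8, 3, 2.

2, 3, 8, 10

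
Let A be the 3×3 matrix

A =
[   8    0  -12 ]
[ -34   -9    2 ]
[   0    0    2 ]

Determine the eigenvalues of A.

-9, 2, 8

The characteristic polynomial is p(s) = det(sI - A).
Cofactor expansion gives p(s) = s^3 - s^2 - 74s + 144.
Try s = 2: p(2) = 0, so 2 is a root.
Factor out (s - 2): p(s) = (s - 2)·(s^2 + s - 72).
The quadratic factors as (s + 9)·(s - 8).
Eigenvalues: -9, 2, 8.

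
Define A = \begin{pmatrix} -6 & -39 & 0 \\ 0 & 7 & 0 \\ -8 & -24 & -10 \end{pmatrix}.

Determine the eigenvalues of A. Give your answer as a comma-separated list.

Compute the characteristic polynomial p(λ) = det(λI - A).
Expanding the 3×3 determinant: p(λ) = λ^3 + 9λ^2 - 52λ - 420.
Since p(-6) = 0, λ = -6 is a root.
Dividing by (λ + 6) leaves λ^2 + 3λ - 70.
The quadratic factors as (λ + 10)·(λ - 7).
Eigenvalues: -10, -6, 7.

-10, -6, 7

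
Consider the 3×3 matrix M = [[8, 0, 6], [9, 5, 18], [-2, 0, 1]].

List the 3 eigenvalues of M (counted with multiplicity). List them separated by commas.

4, 5, 5

Compute the characteristic polynomial p(s) = det(sI - M).
Expanding along the first row, p(s) = s^3 - 14s^2 + 65s - 100.
Try s = 5: p(5) = 0, so 5 is a root.
Factor out (s - 5): p(s) = (s - 5)·(s^2 - 9s + 20).
The quadratic factors as (s - 4)·(s - 5).
Eigenvalues: 4, 5, 5.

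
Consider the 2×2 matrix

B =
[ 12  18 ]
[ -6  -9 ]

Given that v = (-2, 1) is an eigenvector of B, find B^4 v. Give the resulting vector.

(-162, 81)

First find the eigenvalue: Bv = (-6, 3) = 3·(-2, 1), so λ = 3.
Then B^4 v = λ^4·v = 3^4·(-2, 1) = 81·(-2, 1) = (-162, 81).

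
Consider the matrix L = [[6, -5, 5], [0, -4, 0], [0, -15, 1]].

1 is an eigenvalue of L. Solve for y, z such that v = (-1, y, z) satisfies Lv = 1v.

We need (L - 1I)v = 0.
L - 1I = [[5, -5, 5], [0, -5, 0], [0, -15, 0]].
Row 1: (5)·-1 + (-5)·y + (5)·z = 0
Row 2: (0)·-1 + (-5)·y + (0)·z = 0
Row 3: (0)·-1 + (-15)·y + (0)·z = 0
Solving gives y = 0, z = 1.
Check: L·(-1, 0, 1) = (-1, 0, 1) = 1·(-1, 0, 1).

0, 1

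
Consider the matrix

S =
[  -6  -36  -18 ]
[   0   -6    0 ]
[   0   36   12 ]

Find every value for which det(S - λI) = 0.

The characteristic polynomial is p(lambda) = det(lambda·I - S).
Expanding along the first row, p(lambda) = lambda^3 - 108·lambda - 432.
Since p(-6) = 0, lambda = -6 is a root.
Dividing by (lambda + 6) leaves lambda^2 - 6·lambda - 72.
The quadratic factors as (lambda + 6)·(lambda - 12).
Eigenvalues: -6, -6, 12.

-6, -6, 12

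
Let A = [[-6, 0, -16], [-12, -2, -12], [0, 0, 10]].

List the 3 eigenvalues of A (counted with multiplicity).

-6, -2, 10

Set up det(λI - A) = 0.
Cofactor expansion gives p(λ) = λ^3 - 2λ^2 - 68λ - 120.
Since p(-2) = 0, λ = -2 is a root.
Factor out (λ + 2): p(λ) = (λ + 2)·(λ^2 - 4λ - 60).
The quadratic factors as (λ + 6)·(λ - 10).
Eigenvalues: -6, -2, 10.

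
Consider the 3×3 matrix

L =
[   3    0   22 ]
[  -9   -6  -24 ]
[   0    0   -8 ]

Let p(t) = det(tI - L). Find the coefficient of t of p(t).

6

p(t) = t^3 + 11t^2 + 6t - 144.
The coefficient of t is 6.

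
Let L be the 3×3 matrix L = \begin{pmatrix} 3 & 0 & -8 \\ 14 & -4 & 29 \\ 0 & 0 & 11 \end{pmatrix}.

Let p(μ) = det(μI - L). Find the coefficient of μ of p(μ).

p(μ) = μ^3 - 10μ^2 - 23μ + 132.
The coefficient of μ is -23.

-23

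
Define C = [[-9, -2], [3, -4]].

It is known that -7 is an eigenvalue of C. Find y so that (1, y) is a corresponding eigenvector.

-1

We need (C + 7I)v = 0.
C + 7I = [[-2, -2], [3, 3]].
Row 1: (-2)·1 + (-2)·y = 0
Row 2: (3)·1 + (3)·y = 0
Solving gives y = -1.
Check: C·(1, -1) = (-7, 7) = -7·(1, -1).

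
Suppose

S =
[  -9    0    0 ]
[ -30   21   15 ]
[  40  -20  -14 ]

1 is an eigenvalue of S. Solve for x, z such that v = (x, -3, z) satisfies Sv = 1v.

We need (S - 1I)v = 0.
S - 1I = [[-10, 0, 0], [-30, 20, 15], [40, -20, -15]].
Row 1: (-10)·x + (0)·-3 + (0)·z = 0
Row 2: (-30)·x + (20)·-3 + (15)·z = 0
Row 3: (40)·x + (-20)·-3 + (-15)·z = 0
Solving gives x = 0, z = 4.
Check: S·(0, -3, 4) = (0, -3, 4) = 1·(0, -3, 4).

0, 4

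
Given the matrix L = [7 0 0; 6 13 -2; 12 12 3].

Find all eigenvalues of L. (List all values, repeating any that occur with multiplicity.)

7, 7, 9

Compute the characteristic polynomial p(s) = det(sI - L).
Expanding along the first row, p(s) = s^3 - 23s^2 + 175s - 441.
Since p(7) = 0, s = 7 is a root.
Factor out (s - 7): p(s) = (s - 7)·(s^2 - 16s + 63).
The quadratic factors as (s - 7)·(s - 9).
Eigenvalues: 7, 7, 9.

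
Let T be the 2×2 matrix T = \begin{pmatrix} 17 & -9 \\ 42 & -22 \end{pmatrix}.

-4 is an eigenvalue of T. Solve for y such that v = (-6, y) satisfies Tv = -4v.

We need (T + 4I)v = 0.
T + 4I = [[21, -9], [42, -18]].
Row 1: (21)·-6 + (-9)·y = 0
Row 2: (42)·-6 + (-18)·y = 0
Solving gives y = -14.
Check: T·(-6, -14) = (24, 56) = -4·(-6, -14).

-14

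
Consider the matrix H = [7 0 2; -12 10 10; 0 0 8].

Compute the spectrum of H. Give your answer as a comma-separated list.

7, 8, 10

Compute the characteristic polynomial p(λ) = det(λI - H).
Expanding the 3×3 determinant: p(λ) = λ^3 - 25λ^2 + 206λ - 560.
Try λ = 7: p(7) = 0, so 7 is a root.
Dividing by (λ - 7) leaves λ^2 - 18λ + 80.
The quadratic factors as (λ - 8)·(λ - 10).
Eigenvalues: 7, 8, 10.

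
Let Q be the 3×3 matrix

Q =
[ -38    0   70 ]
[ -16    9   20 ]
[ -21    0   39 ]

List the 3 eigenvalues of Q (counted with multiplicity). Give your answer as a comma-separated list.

-3, 4, 9

Compute the characteristic polynomial p(λ) = det(λI - Q).
Cofactor expansion gives p(λ) = λ^3 - 10λ^2 - 3λ + 108.
Since p(4) = 0, λ = 4 is a root.
Dividing by (λ - 4) leaves λ^2 - 6λ - 27.
The quadratic factors as (λ + 3)·(λ - 9).
Eigenvalues: -3, 4, 9.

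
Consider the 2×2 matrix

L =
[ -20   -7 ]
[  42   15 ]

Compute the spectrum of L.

det(L - λI) = (-20 - λ)(15 - λ) - (-7)·(42) = λ^2 + 5λ - 6.
This factors as (λ + 6)·(λ - 1) = 0.
Eigenvalues: -6, 1.

-6, 1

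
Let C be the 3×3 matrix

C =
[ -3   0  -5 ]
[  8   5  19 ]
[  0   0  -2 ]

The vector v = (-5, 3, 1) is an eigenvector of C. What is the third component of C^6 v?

64

First find the eigenvalue: Cv = (10, -6, -2) = -2·(-5, 3, 1), so λ = -2.
Then C^6 v = λ^6·v = (-2)^6·(-5, 3, 1) = 64·(-5, 3, 1) = (-320, 192, 64).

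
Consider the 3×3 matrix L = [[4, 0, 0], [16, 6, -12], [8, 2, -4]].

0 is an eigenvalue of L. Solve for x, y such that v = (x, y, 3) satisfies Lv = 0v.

0, 6

We need (L)v = 0.
L = [[4, 0, 0], [16, 6, -12], [8, 2, -4]].
Row 1: (4)·x + (0)·y + (0)·3 = 0
Row 2: (16)·x + (6)·y + (-12)·3 = 0
Row 3: (8)·x + (2)·y + (-4)·3 = 0
Solving gives x = 0, y = 6.
Check: L·(0, 6, 3) = (0, 0, 0) = 0·(0, 6, 3).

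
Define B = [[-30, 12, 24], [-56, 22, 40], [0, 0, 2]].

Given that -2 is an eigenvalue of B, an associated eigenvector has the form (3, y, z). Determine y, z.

We need (B + 2I)v = 0.
B + 2I = [[-28, 12, 24], [-56, 24, 40], [0, 0, 4]].
Row 1: (-28)·3 + (12)·y + (24)·z = 0
Row 2: (-56)·3 + (24)·y + (40)·z = 0
Row 3: (0)·3 + (0)·y + (4)·z = 0
Solving gives y = 7, z = 0.
Check: B·(3, 7, 0) = (-6, -14, 0) = -2·(3, 7, 0).

7, 0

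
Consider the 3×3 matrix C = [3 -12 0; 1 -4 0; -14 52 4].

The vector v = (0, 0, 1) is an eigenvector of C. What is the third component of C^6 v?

First find the eigenvalue: Cv = (0, 0, 4) = 4·(0, 0, 1), so λ = 4.
Then C^6 v = λ^6·v = 4^6·(0, 0, 1) = 4096·(0, 0, 1) = (0, 0, 4096).

4096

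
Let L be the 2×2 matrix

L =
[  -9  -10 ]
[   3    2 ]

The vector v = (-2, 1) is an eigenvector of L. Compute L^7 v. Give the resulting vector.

First find the eigenvalue: Lv = (8, -4) = -4·(-2, 1), so λ = -4.
Then L^7 v = λ^7·v = (-4)^7·(-2, 1) = -16384·(-2, 1) = (32768, -16384).

(32768, -16384)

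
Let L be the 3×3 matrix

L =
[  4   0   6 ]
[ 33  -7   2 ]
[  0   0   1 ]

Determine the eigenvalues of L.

The characteristic polynomial is p(s) = det(sI - L).
Cofactor expansion gives p(s) = s^3 + 2s^2 - 31s + 28.
Try s = 4: p(4) = 0, so 4 is a root.
Factor out (s - 4): p(s) = (s - 4)·(s^2 + 6s - 7).
The quadratic factors as (s + 7)·(s - 1).
Eigenvalues: -7, 1, 4.

-7, 1, 4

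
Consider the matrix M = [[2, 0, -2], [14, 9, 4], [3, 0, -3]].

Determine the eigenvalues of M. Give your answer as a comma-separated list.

-1, 0, 9

Compute the characteristic polynomial p(lambda) = det(lambda·I - M).
Cofactor expansion gives p(lambda) = lambda^3 - 8·lambda^2 - 9·lambda.
Since p(9) = 0, lambda = 9 is a root.
Factor out (lambda - 9): p(lambda) = (lambda - 9)·(lambda^2 + lambda).
The quadratic factors as (lambda + 1)·lambda.
Eigenvalues: -1, 0, 9.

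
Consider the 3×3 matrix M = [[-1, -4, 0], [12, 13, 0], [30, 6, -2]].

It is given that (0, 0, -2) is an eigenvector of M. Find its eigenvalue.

-2

Compute Mv: M·(0, 0, -2) = (0, 0, 4).
Since Mv = λv, compare component 3: 4 = λ·-2, so λ = -2.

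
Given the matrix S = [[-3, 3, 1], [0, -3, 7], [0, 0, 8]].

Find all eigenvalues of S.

S is upper triangular, so its eigenvalues are the diagonal entries.
Diagonal: -3, -3, 8.

-3, -3, 8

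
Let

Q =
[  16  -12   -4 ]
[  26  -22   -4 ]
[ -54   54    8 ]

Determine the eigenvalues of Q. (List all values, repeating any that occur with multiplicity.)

The characteristic polynomial is p(λ) = det(λI - Q).
Expanding the 3×3 determinant: p(λ) = λ^3 - 2λ^2 - 88λ + 320.
Rational-root test: λ = 4 gives p(4) = 0.
Dividing by (λ - 4) leaves λ^2 + 2λ - 80.
The quadratic factors as (λ + 10)·(λ - 8).
Eigenvalues: -10, 4, 8.

-10, 4, 8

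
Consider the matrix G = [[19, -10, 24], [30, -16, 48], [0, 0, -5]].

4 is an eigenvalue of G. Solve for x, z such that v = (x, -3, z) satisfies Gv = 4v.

-2, 0

We need (G - 4I)v = 0.
G - 4I = [[15, -10, 24], [30, -20, 48], [0, 0, -9]].
Row 1: (15)·x + (-10)·-3 + (24)·z = 0
Row 2: (30)·x + (-20)·-3 + (48)·z = 0
Row 3: (0)·x + (0)·-3 + (-9)·z = 0
Solving gives x = -2, z = 0.
Check: G·(-2, -3, 0) = (-8, -12, 0) = 4·(-2, -3, 0).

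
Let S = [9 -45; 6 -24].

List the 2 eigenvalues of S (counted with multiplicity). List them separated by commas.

-9, -6

det(S - λI) = (9 - λ)(-24 - λ) - (-45)·(6) = λ^2 + 15λ + 54.
This factors as (λ + 9)·(λ + 6) = 0.
Eigenvalues: -9, -6.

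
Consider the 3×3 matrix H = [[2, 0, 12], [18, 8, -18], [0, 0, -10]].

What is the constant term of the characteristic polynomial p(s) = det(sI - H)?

p(0) = det(0·I − H) = det(−H) = (−1)^3·det(H).
det(H) = -160, so p(0) = 160.

160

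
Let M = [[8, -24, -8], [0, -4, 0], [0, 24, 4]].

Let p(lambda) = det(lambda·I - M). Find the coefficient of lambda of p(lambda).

p(lambda) = lambda^3 - 8·lambda^2 - 16·lambda + 128.
The coefficient of lambda is -16.

-16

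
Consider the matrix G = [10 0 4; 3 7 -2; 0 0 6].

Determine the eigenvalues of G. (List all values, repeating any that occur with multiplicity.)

The characteristic polynomial is p(t) = det(tI - G).
Expanding along the first row, p(t) = t^3 - 23t^2 + 172t - 420.
Rational-root test: t = 10 gives p(10) = 0.
Factor out (t - 10): p(t) = (t - 10)·(t^2 - 13t + 42).
The quadratic factors as (t - 6)·(t - 7).
Eigenvalues: 6, 7, 10.

6, 7, 10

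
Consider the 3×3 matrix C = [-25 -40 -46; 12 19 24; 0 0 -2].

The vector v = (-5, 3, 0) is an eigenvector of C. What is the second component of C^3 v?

-3

First find the eigenvalue: Cv = (5, -3, 0) = -1·(-5, 3, 0), so λ = -1.
Then C^3 v = λ^3·v = (-1)^3·(-5, 3, 0) = -1·(-5, 3, 0) = (5, -3, 0).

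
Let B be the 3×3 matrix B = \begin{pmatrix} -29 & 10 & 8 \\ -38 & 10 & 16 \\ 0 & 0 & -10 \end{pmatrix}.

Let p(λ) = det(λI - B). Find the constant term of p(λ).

p(λ) = λ^3 + 29λ^2 + 280λ + 900.
The constant term is 900.

900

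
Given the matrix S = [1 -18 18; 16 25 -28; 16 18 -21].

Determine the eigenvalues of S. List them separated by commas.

The characteristic polynomial is p(s) = det(sI - S).
Cofactor expansion gives p(s) = s^3 - 5s^2 - 17s + 21.
Since p(7) = 0, s = 7 is a root.
Factor out (s - 7): p(s) = (s - 7)·(s^2 + 2s - 3).
The quadratic factors as (s + 3)·(s - 1).
Eigenvalues: -3, 1, 7.

-3, 1, 7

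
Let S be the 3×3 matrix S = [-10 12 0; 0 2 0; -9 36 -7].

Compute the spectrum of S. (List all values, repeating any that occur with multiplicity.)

Compute the characteristic polynomial p(s) = det(sI - S).
Expanding along the first row, p(s) = s^3 + 15s^2 + 36s - 140.
Since p(2) = 0, s = 2 is a root.
Factor out (s - 2): p(s) = (s - 2)·(s^2 + 17s + 70).
The quadratic factors as (s + 10)·(s + 7).
Eigenvalues: -10, -7, 2.

-10, -7, 2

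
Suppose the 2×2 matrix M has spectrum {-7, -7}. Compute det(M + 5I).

4

If M has eigenvalues -7, -7, then M + 5I has eigenvalues -2, -2.
det(M + 5I) = (-2) · (-2) = 4.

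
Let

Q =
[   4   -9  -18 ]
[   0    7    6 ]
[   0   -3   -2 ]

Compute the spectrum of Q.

1, 4, 4

Compute the characteristic polynomial p(s) = det(sI - Q).
Expanding the 3×3 determinant: p(s) = s^3 - 9s^2 + 24s - 16.
Rational-root test: s = 4 gives p(4) = 0.
Dividing by (s - 4) leaves s^2 - 5s + 4.
The quadratic factors as (s - 1)·(s - 4).
Eigenvalues: 1, 4, 4.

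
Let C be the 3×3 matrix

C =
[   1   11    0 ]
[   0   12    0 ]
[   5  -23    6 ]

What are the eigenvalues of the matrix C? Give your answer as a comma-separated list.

1, 6, 12

Set up det(tI - C) = 0.
Expanding along the first row, p(t) = t^3 - 19t^2 + 90t - 72.
Since p(12) = 0, t = 12 is a root.
Dividing by (t - 12) leaves t^2 - 7t + 6.
The quadratic factors as (t - 1)·(t - 6).
Eigenvalues: 1, 6, 12.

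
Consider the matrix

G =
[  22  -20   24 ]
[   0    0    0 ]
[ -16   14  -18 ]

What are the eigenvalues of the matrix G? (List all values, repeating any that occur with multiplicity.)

-2, 0, 6

Compute the characteristic polynomial p(λ) = det(λI - G).
Expanding the 3×3 determinant: p(λ) = λ^3 - 4λ^2 - 12λ.
Rational-root test: λ = 0 gives p(0) = 0.
Dividing by λ leaves λ^2 - 4λ - 12.
The quadratic factors as (λ + 2)·(λ - 6).
Eigenvalues: -2, 0, 6.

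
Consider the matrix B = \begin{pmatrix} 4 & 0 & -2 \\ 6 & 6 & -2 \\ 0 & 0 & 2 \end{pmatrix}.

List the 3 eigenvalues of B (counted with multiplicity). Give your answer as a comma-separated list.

Set up det(rI - B) = 0.
Cofactor expansion gives p(r) = r^3 - 12r^2 + 44r - 48.
Try r = 2: p(2) = 0, so 2 is a root.
Factor out (r - 2): p(r) = (r - 2)·(r^2 - 10r + 24).
The quadratic factors as (r - 4)·(r - 6).
Eigenvalues: 2, 4, 6.

2, 4, 6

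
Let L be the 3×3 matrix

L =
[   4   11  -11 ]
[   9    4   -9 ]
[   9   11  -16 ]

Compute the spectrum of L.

Compute the characteristic polynomial p(lambda) = det(lambda·I - L).
Cofactor expansion gives p(lambda) = lambda^3 + 8·lambda^2 - 13·lambda - 140.
Try lambda = 4: p(4) = 0, so 4 is a root.
Dividing by (lambda - 4) leaves lambda^2 + 12·lambda + 35.
The quadratic factors as (lambda + 7)·(lambda + 5).
Eigenvalues: -7, -5, 4.

-7, -5, 4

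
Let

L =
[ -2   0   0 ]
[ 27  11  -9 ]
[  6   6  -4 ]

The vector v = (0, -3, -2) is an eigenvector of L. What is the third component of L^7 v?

First find the eigenvalue: Lv = (0, -15, -10) = 5·(0, -3, -2), so λ = 5.
Then L^7 v = λ^7·v = 5^7·(0, -3, -2) = 78125·(0, -3, -2) = (0, -234375, -156250).

-156250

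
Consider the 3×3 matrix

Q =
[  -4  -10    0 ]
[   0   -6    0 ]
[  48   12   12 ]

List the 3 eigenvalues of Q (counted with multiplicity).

-6, -4, 12

Set up det(sI - Q) = 0.
Cofactor expansion gives p(s) = s^3 - 2s^2 - 96s - 288.
Try s = -4: p(-4) = 0, so -4 is a root.
Dividing by (s + 4) leaves s^2 - 6s - 72.
The quadratic factors as (s + 6)·(s - 12).
Eigenvalues: -6, -4, 12.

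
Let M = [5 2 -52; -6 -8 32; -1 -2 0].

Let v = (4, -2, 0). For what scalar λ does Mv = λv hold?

4

Compute Mv: M·(4, -2, 0) = (16, -8, 0).
Since Mv = λv, compare component 1: 16 = λ·4, so λ = 4.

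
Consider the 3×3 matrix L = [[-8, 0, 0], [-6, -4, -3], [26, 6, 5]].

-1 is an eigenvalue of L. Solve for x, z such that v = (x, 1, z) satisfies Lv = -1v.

We need (L + 1I)v = 0.
L + 1I = [[-7, 0, 0], [-6, -3, -3], [26, 6, 6]].
Row 1: (-7)·x + (0)·1 + (0)·z = 0
Row 2: (-6)·x + (-3)·1 + (-3)·z = 0
Row 3: (26)·x + (6)·1 + (6)·z = 0
Solving gives x = 0, z = -1.
Check: L·(0, 1, -1) = (0, -1, 1) = -1·(0, 1, -1).

0, -1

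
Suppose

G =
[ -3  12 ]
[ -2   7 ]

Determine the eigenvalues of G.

1, 3

det(G - λI) = (-3 - λ)(7 - λ) - (12)·(-2) = λ^2 - 4λ + 3.
This factors as (λ - 1)·(λ - 3) = 0.
Eigenvalues: 1, 3.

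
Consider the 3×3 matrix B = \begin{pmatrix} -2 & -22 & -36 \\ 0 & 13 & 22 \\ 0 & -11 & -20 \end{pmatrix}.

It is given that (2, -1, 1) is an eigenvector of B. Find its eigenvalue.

-9

Compute Bv: B·(2, -1, 1) = (-18, 9, -9).
Since Bv = λv, compare component 1: -18 = λ·2, so λ = -9.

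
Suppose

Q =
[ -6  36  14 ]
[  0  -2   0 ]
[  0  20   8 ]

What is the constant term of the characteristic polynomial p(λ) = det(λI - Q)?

p(0) = det(0·I − Q) = det(−Q) = (−1)^3·det(Q).
det(Q) = 96, so p(0) = -96.

-96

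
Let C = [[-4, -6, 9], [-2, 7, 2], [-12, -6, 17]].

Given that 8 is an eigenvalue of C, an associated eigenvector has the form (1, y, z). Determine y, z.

We need (C - 8I)v = 0.
C - 8I = [[-12, -6, 9], [-2, -1, 2], [-12, -6, 9]].
Row 1: (-12)·1 + (-6)·y + (9)·z = 0
Row 2: (-2)·1 + (-1)·y + (2)·z = 0
Row 3: (-12)·1 + (-6)·y + (9)·z = 0
Solving gives y = -2, z = 0.
Check: C·(1, -2, 0) = (8, -16, 0) = 8·(1, -2, 0).

-2, 0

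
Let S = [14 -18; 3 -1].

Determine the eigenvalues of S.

5, 8

det(S - lambda·I) = (14 - lambda)(-1 - lambda) - (-18)·(3) = lambda^2 - 13·lambda + 40.
This factors as (lambda - 5)·(lambda - 8) = 0.
Eigenvalues: 5, 8.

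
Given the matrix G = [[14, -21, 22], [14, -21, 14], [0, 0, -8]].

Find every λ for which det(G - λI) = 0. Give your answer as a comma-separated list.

Compute the characteristic polynomial p(λ) = det(λI - G).
Expanding the 3×3 determinant: p(λ) = λ^3 + 15λ^2 + 56λ.
Rational-root test: λ = -8 gives p(-8) = 0.
Dividing by (λ + 8) leaves λ^2 + 7λ.
The quadratic factors as (λ + 7)·λ.
Eigenvalues: -8, -7, 0.

-8, -7, 0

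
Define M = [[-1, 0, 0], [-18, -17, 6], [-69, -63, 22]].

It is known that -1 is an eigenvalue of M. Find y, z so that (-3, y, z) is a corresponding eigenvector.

0, -9

We need (M + 1I)v = 0.
M + 1I = [[0, 0, 0], [-18, -16, 6], [-69, -63, 23]].
Row 1: (0)·-3 + (0)·y + (0)·z = 0
Row 2: (-18)·-3 + (-16)·y + (6)·z = 0
Row 3: (-69)·-3 + (-63)·y + (23)·z = 0
Solving gives y = 0, z = -9.
Check: M·(-3, 0, -9) = (3, 0, 9) = -1·(-3, 0, -9).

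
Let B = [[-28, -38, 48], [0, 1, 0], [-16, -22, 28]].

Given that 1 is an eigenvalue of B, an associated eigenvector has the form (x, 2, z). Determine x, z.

4, 4

We need (B - 1I)v = 0.
B - 1I = [[-29, -38, 48], [0, 0, 0], [-16, -22, 27]].
Row 1: (-29)·x + (-38)·2 + (48)·z = 0
Row 2: (0)·x + (0)·2 + (0)·z = 0
Row 3: (-16)·x + (-22)·2 + (27)·z = 0
Solving gives x = 4, z = 4.
Check: B·(4, 2, 4) = (4, 2, 4) = 1·(4, 2, 4).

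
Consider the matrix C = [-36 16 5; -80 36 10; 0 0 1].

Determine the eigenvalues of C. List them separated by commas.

Set up det(lambda·I - C) = 0.
Expanding the 3×3 determinant: p(lambda) = lambda^3 - lambda^2 - 16·lambda + 16.
Try lambda = 1: p(1) = 0, so 1 is a root.
Factor out (lambda - 1): p(lambda) = (lambda - 1)·(lambda^2 - 16).
The quadratic factors as (lambda + 4)·(lambda - 4).
Eigenvalues: -4, 1, 4.

-4, 1, 4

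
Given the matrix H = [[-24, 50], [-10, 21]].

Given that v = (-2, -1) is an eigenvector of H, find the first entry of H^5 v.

First find the eigenvalue: Hv = (-2, -1) = 1·(-2, -1), so λ = 1.
Then H^5 v = λ^5·v = 1^5·(-2, -1) = 1·(-2, -1) = (-2, -1).

-2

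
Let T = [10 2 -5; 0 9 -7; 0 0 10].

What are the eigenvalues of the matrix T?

9, 10, 10

T is upper triangular, so its eigenvalues are the diagonal entries.
Diagonal: 10, 9, 10.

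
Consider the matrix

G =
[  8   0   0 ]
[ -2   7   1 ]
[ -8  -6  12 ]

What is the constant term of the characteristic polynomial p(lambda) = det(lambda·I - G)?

p(0) = det(0·I − G) = det(−G) = (−1)^3·det(G).
det(G) = 720, so p(0) = -720.

-720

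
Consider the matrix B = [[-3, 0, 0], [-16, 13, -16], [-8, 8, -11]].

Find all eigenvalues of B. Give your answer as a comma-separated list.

Set up det(λI - B) = 0.
Cofactor expansion gives p(λ) = λ^3 + λ^2 - 21λ - 45.
Try λ = 5: p(5) = 0, so 5 is a root.
Factor out (λ - 5): p(λ) = (λ - 5)·(λ^2 + 6λ + 9).
The quadratic factor is (λ + 3)^2.
Eigenvalues: -3, -3, 5.

-3, -3, 5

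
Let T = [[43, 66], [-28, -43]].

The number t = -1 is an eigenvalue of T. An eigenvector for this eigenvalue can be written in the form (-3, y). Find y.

2

We need (T + 1I)v = 0.
T + 1I = [[44, 66], [-28, -42]].
Row 1: (44)·-3 + (66)·y = 0
Row 2: (-28)·-3 + (-42)·y = 0
Solving gives y = 2.
Check: T·(-3, 2) = (3, -2) = -1·(-3, 2).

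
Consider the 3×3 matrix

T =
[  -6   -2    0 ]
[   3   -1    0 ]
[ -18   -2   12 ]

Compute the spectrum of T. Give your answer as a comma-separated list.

Compute the characteristic polynomial p(s) = det(sI - T).
Expanding along the first row, p(s) = s^3 - 5s^2 - 72s - 144.
Rational-root test: s = -3 gives p(-3) = 0.
Factor out (s + 3): p(s) = (s + 3)·(s^2 - 8s - 48).
The quadratic factors as (s + 4)·(s - 12).
Eigenvalues: -4, -3, 12.

-4, -3, 12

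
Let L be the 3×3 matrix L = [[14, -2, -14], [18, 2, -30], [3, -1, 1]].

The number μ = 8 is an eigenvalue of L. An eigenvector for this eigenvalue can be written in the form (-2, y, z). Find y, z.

We need (L - 8I)v = 0.
L - 8I = [[6, -2, -14], [18, -6, -30], [3, -1, -7]].
Row 1: (6)·-2 + (-2)·y + (-14)·z = 0
Row 2: (18)·-2 + (-6)·y + (-30)·z = 0
Row 3: (3)·-2 + (-1)·y + (-7)·z = 0
Solving gives y = -6, z = 0.
Check: L·(-2, -6, 0) = (-16, -48, 0) = 8·(-2, -6, 0).

-6, 0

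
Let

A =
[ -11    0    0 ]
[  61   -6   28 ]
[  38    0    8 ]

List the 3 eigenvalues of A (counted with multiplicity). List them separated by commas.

-11, -6, 8

The characteristic polynomial is p(lambda) = det(lambda·I - A).
Cofactor expansion gives p(lambda) = lambda^3 + 9·lambda^2 - 70·lambda - 528.
Rational-root test: lambda = 8 gives p(8) = 0.
Factor out (lambda - 8): p(lambda) = (lambda - 8)·(lambda^2 + 17·lambda + 66).
The quadratic factors as (lambda + 11)·(lambda + 6).
Eigenvalues: -11, -6, 8.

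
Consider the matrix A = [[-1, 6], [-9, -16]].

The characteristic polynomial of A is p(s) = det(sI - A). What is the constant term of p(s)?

70

p(s) = s^2 + 17s + 70.
The constant term is 70.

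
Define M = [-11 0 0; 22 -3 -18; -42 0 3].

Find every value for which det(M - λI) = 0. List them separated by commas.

Compute the characteristic polynomial p(λ) = det(λI - M).
Expanding along the first row, p(λ) = λ^3 + 11λ^2 - 9λ - 99.
Since p(-3) = 0, λ = -3 is a root.
Dividing by (λ + 3) leaves λ^2 + 8λ - 33.
The quadratic factors as (λ + 11)·(λ - 3).
Eigenvalues: -11, -3, 3.

-11, -3, 3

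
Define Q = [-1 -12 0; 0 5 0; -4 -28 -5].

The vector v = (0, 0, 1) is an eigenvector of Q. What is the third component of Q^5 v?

First find the eigenvalue: Qv = (0, 0, -5) = -5·(0, 0, 1), so λ = -5.
Then Q^5 v = λ^5·v = (-5)^5·(0, 0, 1) = -3125·(0, 0, 1) = (0, 0, -3125).

-3125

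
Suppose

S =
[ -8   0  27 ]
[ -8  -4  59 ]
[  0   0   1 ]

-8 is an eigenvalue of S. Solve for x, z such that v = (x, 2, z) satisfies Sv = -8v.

1, 0

We need (S + 8I)v = 0.
S + 8I = [[0, 0, 27], [-8, 4, 59], [0, 0, 9]].
Row 1: (0)·x + (0)·2 + (27)·z = 0
Row 2: (-8)·x + (4)·2 + (59)·z = 0
Row 3: (0)·x + (0)·2 + (9)·z = 0
Solving gives x = 1, z = 0.
Check: S·(1, 2, 0) = (-8, -16, 0) = -8·(1, 2, 0).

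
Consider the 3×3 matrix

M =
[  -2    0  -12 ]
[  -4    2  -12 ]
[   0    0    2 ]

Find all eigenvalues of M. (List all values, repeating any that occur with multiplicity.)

-2, 2, 2

Compute the characteristic polynomial p(t) = det(tI - M).
Cofactor expansion gives p(t) = t^3 - 2t^2 - 4t + 8.
Rational-root test: t = -2 gives p(-2) = 0.
Dividing by (t + 2) leaves t^2 - 4t + 4.
The quadratic factor is (t - 2)^2.
Eigenvalues: -2, 2, 2.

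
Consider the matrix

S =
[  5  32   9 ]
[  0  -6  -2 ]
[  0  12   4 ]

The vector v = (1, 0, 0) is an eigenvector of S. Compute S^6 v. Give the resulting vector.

First find the eigenvalue: Sv = (5, 0, 0) = 5·(1, 0, 0), so λ = 5.
Then S^6 v = λ^6·v = 5^6·(1, 0, 0) = 15625·(1, 0, 0) = (15625, 0, 0).

(15625, 0, 0)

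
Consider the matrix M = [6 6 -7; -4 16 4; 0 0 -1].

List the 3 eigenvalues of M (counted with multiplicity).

-1, 10, 12

The characteristic polynomial is p(lambda) = det(lambda·I - M).
Expanding the 3×3 determinant: p(lambda) = lambda^3 - 21·lambda^2 + 98·lambda + 120.
Rational-root test: lambda = 12 gives p(12) = 0.
Factor out (lambda - 12): p(lambda) = (lambda - 12)·(lambda^2 - 9·lambda - 10).
The quadratic factors as (lambda + 1)·(lambda - 10).
Eigenvalues: -1, 10, 12.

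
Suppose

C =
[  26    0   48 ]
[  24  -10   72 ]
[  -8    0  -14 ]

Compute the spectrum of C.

The characteristic polynomial is p(λ) = det(λI - C).
Expanding along the first row, p(λ) = λ^3 - 2λ^2 - 100λ + 200.
Rational-root test: λ = -10 gives p(-10) = 0.
Factor out (λ + 10): p(λ) = (λ + 10)·(λ^2 - 12λ + 20).
The quadratic factors as (λ - 2)·(λ - 10).
Eigenvalues: -10, 2, 10.

-10, 2, 10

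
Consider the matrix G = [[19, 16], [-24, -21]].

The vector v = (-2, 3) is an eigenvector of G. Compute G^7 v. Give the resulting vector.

(156250, -234375)

First find the eigenvalue: Gv = (10, -15) = -5·(-2, 3), so λ = -5.
Then G^7 v = λ^7·v = (-5)^7·(-2, 3) = -78125·(-2, 3) = (156250, -234375).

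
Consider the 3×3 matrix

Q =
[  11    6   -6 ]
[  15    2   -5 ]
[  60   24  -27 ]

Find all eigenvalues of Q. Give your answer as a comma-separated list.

Set up det(λI - Q) = 0.
Cofactor expansion gives p(λ) = λ^3 + 14λ^2 + 61λ + 84.
Try λ = -4: p(-4) = 0, so -4 is a root.
Factor out (λ + 4): p(λ) = (λ + 4)·(λ^2 + 10λ + 21).
The quadratic factors as (λ + 7)·(λ + 3).
Eigenvalues: -7, -4, -3.

-7, -4, -3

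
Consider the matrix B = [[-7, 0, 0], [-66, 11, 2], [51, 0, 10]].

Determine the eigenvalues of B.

-7, 10, 11

Compute the characteristic polynomial p(t) = det(tI - B).
Expanding the 3×3 determinant: p(t) = t^3 - 14t^2 - 37t + 770.
Since p(-7) = 0, t = -7 is a root.
Factor out (t + 7): p(t) = (t + 7)·(t^2 - 21t + 110).
The quadratic factors as (t - 10)·(t - 11).
Eigenvalues: -7, 10, 11.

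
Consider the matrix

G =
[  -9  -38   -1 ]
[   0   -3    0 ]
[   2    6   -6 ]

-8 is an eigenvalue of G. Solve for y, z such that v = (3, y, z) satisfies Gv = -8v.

We need (G + 8I)v = 0.
G + 8I = [[-1, -38, -1], [0, 5, 0], [2, 6, 2]].
Row 1: (-1)·3 + (-38)·y + (-1)·z = 0
Row 2: (0)·3 + (5)·y + (0)·z = 0
Row 3: (2)·3 + (6)·y + (2)·z = 0
Solving gives y = 0, z = -3.
Check: G·(3, 0, -3) = (-24, 0, 24) = -8·(3, 0, -3).

0, -3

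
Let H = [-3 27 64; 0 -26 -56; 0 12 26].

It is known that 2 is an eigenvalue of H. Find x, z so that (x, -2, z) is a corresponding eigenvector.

2, 1

We need (H - 2I)v = 0.
H - 2I = [[-5, 27, 64], [0, -28, -56], [0, 12, 24]].
Row 1: (-5)·x + (27)·-2 + (64)·z = 0
Row 2: (0)·x + (-28)·-2 + (-56)·z = 0
Row 3: (0)·x + (12)·-2 + (24)·z = 0
Solving gives x = 2, z = 1.
Check: H·(2, -2, 1) = (4, -4, 2) = 2·(2, -2, 1).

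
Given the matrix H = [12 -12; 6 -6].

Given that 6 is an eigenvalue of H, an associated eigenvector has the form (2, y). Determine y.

We need (H - 6I)v = 0.
H - 6I = [[6, -12], [6, -12]].
Row 1: (6)·2 + (-12)·y = 0
Row 2: (6)·2 + (-12)·y = 0
Solving gives y = 1.
Check: H·(2, 1) = (12, 6) = 6·(2, 1).

1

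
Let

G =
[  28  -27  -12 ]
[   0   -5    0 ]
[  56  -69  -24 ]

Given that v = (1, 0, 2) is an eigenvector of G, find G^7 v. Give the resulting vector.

(16384, 0, 32768)

First find the eigenvalue: Gv = (4, 0, 8) = 4·(1, 0, 2), so λ = 4.
Then G^7 v = λ^7·v = 4^7·(1, 0, 2) = 16384·(1, 0, 2) = (16384, 0, 32768).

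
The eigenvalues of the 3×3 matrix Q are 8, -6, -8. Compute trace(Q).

-6

trace(Q) is the sum of the eigenvalues: (8) + (-6) + (-8) = -6.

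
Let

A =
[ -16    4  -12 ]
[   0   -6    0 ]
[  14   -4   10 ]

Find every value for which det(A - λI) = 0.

-6, -4, -2

The characteristic polynomial is p(t) = det(tI - A).
Expanding along the first row, p(t) = t^3 + 12t^2 + 44t + 48.
Rational-root test: t = -4 gives p(-4) = 0.
Factor out (t + 4): p(t) = (t + 4)·(t^2 + 8t + 12).
The quadratic factors as (t + 6)·(t + 2).
Eigenvalues: -6, -4, -2.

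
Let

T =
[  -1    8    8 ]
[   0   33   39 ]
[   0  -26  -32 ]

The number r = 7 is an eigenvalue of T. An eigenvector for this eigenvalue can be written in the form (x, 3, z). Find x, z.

1, -2

We need (T - 7I)v = 0.
T - 7I = [[-8, 8, 8], [0, 26, 39], [0, -26, -39]].
Row 1: (-8)·x + (8)·3 + (8)·z = 0
Row 2: (0)·x + (26)·3 + (39)·z = 0
Row 3: (0)·x + (-26)·3 + (-39)·z = 0
Solving gives x = 1, z = -2.
Check: T·(1, 3, -2) = (7, 21, -14) = 7·(1, 3, -2).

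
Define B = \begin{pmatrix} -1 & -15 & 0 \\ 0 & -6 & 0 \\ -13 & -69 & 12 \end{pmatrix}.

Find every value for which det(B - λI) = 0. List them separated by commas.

Compute the characteristic polynomial p(r) = det(rI - B).
Cofactor expansion gives p(r) = r^3 - 5r^2 - 78r - 72.
Try r = 12: p(12) = 0, so 12 is a root.
Dividing by (r - 12) leaves r^2 + 7r + 6.
The quadratic factors as (r + 6)·(r + 1).
Eigenvalues: -6, -1, 12.

-6, -1, 12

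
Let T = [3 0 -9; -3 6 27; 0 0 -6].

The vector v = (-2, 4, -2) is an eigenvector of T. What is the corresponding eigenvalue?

-6

Compute Tv: T·(-2, 4, -2) = (12, -24, 12).
Since Tv = λv, compare component 1: 12 = λ·-2, so λ = -6.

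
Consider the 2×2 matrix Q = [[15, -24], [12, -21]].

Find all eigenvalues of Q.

-9, 3

det(Q - λI) = (15 - λ)(-21 - λ) - (-24)·(12) = λ^2 + 6λ - 27.
This factors as (λ + 9)·(λ - 3) = 0.
Eigenvalues: -9, 3.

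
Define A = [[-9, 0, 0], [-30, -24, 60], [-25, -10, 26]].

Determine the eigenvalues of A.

Compute the characteristic polynomial p(lambda) = det(lambda·I - A).
Expanding the 3×3 determinant: p(lambda) = lambda^3 + 7·lambda^2 - 42·lambda - 216.
Try lambda = -4: p(-4) = 0, so -4 is a root.
Factor out (lambda + 4): p(lambda) = (lambda + 4)·(lambda^2 + 3·lambda - 54).
The quadratic factors as (lambda + 9)·(lambda - 6).
Eigenvalues: -9, -4, 6.

-9, -4, 6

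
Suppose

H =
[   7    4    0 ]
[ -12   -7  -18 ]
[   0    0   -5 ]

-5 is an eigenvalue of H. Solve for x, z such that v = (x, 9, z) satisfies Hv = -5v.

We need (H + 5I)v = 0.
H + 5I = [[12, 4, 0], [-12, -2, -18], [0, 0, 0]].
Row 1: (12)·x + (4)·9 + (0)·z = 0
Row 2: (-12)·x + (-2)·9 + (-18)·z = 0
Row 3: (0)·x + (0)·9 + (0)·z = 0
Solving gives x = -3, z = 1.
Check: H·(-3, 9, 1) = (15, -45, -5) = -5·(-3, 9, 1).

-3, 1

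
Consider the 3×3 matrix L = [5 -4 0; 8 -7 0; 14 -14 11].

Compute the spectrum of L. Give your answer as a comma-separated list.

-3, 1, 11

The characteristic polynomial is p(r) = det(rI - L).
Expanding the 3×3 determinant: p(r) = r^3 - 9r^2 - 25r + 33.
Try r = 1: p(1) = 0, so 1 is a root.
Dividing by (r - 1) leaves r^2 - 8r - 33.
The quadratic factors as (r + 3)·(r - 11).
Eigenvalues: -3, 1, 11.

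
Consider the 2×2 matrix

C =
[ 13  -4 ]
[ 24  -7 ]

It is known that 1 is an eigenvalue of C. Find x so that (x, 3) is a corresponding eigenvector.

1

We need (C - 1I)v = 0.
C - 1I = [[12, -4], [24, -8]].
Row 1: (12)·x + (-4)·3 = 0
Row 2: (24)·x + (-8)·3 = 0
Solving gives x = 1.
Check: C·(1, 3) = (1, 3) = 1·(1, 3).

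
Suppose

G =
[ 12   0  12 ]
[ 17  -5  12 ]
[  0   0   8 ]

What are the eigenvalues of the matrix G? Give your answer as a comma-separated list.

The characteristic polynomial is p(r) = det(rI - G).
Cofactor expansion gives p(r) = r^3 - 15r^2 - 4r + 480.
Rational-root test: r = -5 gives p(-5) = 0.
Dividing by (r + 5) leaves r^2 - 20r + 96.
The quadratic factors as (r - 8)·(r - 12).
Eigenvalues: -5, 8, 12.

-5, 8, 12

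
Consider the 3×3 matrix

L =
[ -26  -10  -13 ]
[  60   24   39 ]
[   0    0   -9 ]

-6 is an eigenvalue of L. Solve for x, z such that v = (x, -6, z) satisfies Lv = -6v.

3, 0

We need (L + 6I)v = 0.
L + 6I = [[-20, -10, -13], [60, 30, 39], [0, 0, -3]].
Row 1: (-20)·x + (-10)·-6 + (-13)·z = 0
Row 2: (60)·x + (30)·-6 + (39)·z = 0
Row 3: (0)·x + (0)·-6 + (-3)·z = 0
Solving gives x = 3, z = 0.
Check: L·(3, -6, 0) = (-18, 36, 0) = -6·(3, -6, 0).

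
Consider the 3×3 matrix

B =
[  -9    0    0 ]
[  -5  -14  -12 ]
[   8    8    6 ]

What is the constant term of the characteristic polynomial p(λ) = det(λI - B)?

108

p(0) = det(0·I − B) = det(−B) = (−1)^3·det(B).
det(B) = -108, so p(0) = 108.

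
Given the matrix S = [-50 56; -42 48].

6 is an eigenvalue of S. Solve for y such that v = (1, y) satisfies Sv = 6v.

We need (S - 6I)v = 0.
S - 6I = [[-56, 56], [-42, 42]].
Row 1: (-56)·1 + (56)·y = 0
Row 2: (-42)·1 + (42)·y = 0
Solving gives y = 1.
Check: S·(1, 1) = (6, 6) = 6·(1, 1).

1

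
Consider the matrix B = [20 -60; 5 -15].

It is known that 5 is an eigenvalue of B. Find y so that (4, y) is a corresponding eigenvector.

1

We need (B - 5I)v = 0.
B - 5I = [[15, -60], [5, -20]].
Row 1: (15)·4 + (-60)·y = 0
Row 2: (5)·4 + (-20)·y = 0
Solving gives y = 1.
Check: B·(4, 1) = (20, 5) = 5·(4, 1).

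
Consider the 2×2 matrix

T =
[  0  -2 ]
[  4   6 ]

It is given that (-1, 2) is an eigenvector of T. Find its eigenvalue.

Compute Tv: T·(-1, 2) = (-4, 8).
Since Tv = λv, compare component 1: -4 = λ·-1, so λ = 4.

4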